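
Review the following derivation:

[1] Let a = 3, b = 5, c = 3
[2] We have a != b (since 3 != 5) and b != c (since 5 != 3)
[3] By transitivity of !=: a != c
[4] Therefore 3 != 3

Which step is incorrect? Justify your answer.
Step 3: By transitivity of !=: a != c

Step 3 incorrectly applies transitivity to the '!=' relation. Transitivity states: if a R b and b R c, then a R c. However, '!=' is not transitive. Counterexample: 3 != 5 and 5 != 3, but 3 = 3 (both equal 3). Transitivity holds for relations like <, <=, =, but not for !=.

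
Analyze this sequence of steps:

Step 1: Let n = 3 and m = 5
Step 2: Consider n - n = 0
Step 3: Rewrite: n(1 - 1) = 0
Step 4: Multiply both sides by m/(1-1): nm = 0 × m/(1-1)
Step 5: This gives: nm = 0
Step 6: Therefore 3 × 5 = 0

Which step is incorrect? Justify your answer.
Step 4: Multiply both sides by m/(1-1): nm = 0 × m/(1-1)

Step 4 multiplies both sides by m/(1-1). However, 1-1 = 0, so this is multiplication by m/0, which is undefined. We cannot multiply by an undefined expression.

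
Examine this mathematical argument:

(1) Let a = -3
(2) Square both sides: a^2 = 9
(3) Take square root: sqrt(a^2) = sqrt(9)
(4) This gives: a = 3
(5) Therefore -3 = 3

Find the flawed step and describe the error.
Step 4: This gives: a = 3

Step 4 incorrectly states that sqrt(a^2) = a. The correct identity is sqrt(a^2) = |a|. Since a = -3 < 0, we have sqrt(a^2) = |-3| = 3, not a = -3.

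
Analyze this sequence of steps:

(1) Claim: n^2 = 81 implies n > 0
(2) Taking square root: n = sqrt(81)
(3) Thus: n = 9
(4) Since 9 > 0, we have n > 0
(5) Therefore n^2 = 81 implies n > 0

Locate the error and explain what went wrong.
Step 2: Taking square root: n = sqrt(81)

Step 2 takes the square root and assumes the positive root only. The equation n^2 = 81 actually has two solutions: n = 9 and n = -9. The proof silently assumes n > 0 without justification, then uses this assumption to conclude n > 0, which is circular. The counterexample n = -9 shows the claim is false.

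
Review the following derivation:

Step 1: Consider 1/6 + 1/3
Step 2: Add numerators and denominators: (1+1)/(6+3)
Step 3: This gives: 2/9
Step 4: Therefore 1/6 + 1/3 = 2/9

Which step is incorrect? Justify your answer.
Step 2: Add numerators and denominators: (1+1)/(6+3)

Step 2 incorrectly adds fractions by separately adding numerators and denominators. This is wrong. The correct method requires a common denominator: 1/6 + 1/3 = (1×3 + 1×6)/(6×3) = 9/18 = 1/2. The method used gives 2/9, which is different.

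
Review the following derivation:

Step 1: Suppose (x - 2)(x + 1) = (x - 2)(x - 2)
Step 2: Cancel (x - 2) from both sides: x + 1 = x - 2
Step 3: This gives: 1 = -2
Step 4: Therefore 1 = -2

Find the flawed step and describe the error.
Step 2: Cancel (x - 2) from both sides: x + 1 = x - 2

Step 2 cancels (x - 2) from both sides. This is only valid if (x - 2) ≠ 0, i.e., x ≠ 2. When x = 2, both sides equal zero regardless of the other factors. The correct approach requires considering x = 2 as a separate case.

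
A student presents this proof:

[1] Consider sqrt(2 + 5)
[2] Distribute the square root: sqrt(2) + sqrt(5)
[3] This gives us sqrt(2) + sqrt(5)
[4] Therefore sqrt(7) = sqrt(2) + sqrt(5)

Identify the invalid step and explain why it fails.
Step 2: Distribute the square root: sqrt(2) + sqrt(5)

Step 2 incorrectly 'distributes' the square root over addition. The square root function does not distribute: sqrt(a + b) ≠ sqrt(a) + sqrt(b). In fact, sqrt(2 + 5) = sqrt(7) ≈ 2.6458, while sqrt(2) + sqrt(5) ≈ 3.6503.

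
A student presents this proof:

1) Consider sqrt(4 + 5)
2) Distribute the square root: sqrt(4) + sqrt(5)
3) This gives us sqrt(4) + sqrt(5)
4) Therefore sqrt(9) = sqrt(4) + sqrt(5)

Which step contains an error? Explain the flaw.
Step 2: Distribute the square root: sqrt(4) + sqrt(5)

Step 2 incorrectly 'distributes' the square root over addition. The square root function does not distribute: sqrt(a + b) ≠ sqrt(a) + sqrt(b). In fact, sqrt(4 + 5) = sqrt(9) ≈ 3.0000, while sqrt(4) + sqrt(5) ≈ 4.2361.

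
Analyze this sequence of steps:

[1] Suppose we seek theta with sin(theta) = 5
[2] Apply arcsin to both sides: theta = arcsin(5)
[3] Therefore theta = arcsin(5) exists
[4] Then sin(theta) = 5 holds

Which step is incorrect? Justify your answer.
Step 2: Apply arcsin to both sides: theta = arcsin(5)

Step 2 applies arcsin to 5. However, arcsin(x) is only defined for x in [-1, 1] because sin(theta) can only produce values in that range. Since |5| > 1, arcsin(5) is undefined. There is no angle whose sine equals 5.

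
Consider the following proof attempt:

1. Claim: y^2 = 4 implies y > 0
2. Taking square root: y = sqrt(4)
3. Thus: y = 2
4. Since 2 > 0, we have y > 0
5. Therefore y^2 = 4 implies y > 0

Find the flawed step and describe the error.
Step 2: Taking square root: y = sqrt(4)

Step 2 takes the square root and assumes the positive root only. The equation y^2 = 4 actually has two solutions: y = 2 and y = -2. The proof silently assumes y > 0 without justification, then uses this assumption to conclude y > 0, which is circular. The counterexample y = -2 shows the claim is false.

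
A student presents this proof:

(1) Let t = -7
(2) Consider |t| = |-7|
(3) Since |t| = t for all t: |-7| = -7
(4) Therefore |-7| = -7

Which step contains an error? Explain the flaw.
Step 3: Since |t| = t for all t: |-7| = -7

Step 3 incorrectly states that |t| = t for all t. The correct definition is |t| = t when t >= 0, and |t| = -t when t < 0. Since -7 < 0, we have |-7| = -(-7) = 7, not -7.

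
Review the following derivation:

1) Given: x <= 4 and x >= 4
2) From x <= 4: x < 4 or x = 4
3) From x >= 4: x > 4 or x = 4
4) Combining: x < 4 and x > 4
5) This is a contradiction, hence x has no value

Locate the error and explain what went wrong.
Step 4: Combining: x < 4 and x > 4

Step 4 incorrectly combines the conditions. From x <= 4 and x >= 4, the intersection is x = 4. The error treats the 'or' cases as 'and' requirements. The correct conclusion is that x = 4 is the unique solution, not that no solution exists.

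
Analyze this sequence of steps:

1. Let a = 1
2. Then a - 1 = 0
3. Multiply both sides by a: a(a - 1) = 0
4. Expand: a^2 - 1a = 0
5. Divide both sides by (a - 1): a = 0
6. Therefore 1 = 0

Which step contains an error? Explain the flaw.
Step 5: Divide both sides by (a - 1): a = 0

Step 5 divides both sides by (a - 1). However, since a = 1, we have (a - 1) = 0. Division by zero is undefined, making this step invalid.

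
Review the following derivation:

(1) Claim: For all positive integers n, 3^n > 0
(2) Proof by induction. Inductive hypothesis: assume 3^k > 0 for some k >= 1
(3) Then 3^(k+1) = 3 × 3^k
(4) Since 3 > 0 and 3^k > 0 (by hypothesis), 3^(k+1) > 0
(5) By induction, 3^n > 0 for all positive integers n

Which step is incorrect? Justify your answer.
Step 5: By induction, 3^n > 0 for all positive integers n

Step 5 concludes the proof by induction, but no base case was ever established. A valid induction proof requires: (1) a base case proving 3^1 > 0, and (2) an inductive step showing IF 3^k > 0 THEN 3^(k+1) > 0. Steps 2-4 correctly establish the inductive step, but without the base case the conclusion in step 5 does not follow.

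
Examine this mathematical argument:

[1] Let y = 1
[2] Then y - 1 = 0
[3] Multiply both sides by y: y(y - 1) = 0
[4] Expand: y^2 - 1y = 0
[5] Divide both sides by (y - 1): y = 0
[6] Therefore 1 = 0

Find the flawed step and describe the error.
Step 5: Divide both sides by (y - 1): y = 0

Step 5 divides both sides by (y - 1). However, since y = 1, we have (y - 1) = 0. Division by zero is undefined, making this step invalid.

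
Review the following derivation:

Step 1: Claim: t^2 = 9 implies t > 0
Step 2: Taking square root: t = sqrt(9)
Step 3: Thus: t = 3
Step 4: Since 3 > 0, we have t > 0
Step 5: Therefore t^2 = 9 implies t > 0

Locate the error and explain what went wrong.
Step 2: Taking square root: t = sqrt(9)

Step 2 takes the square root and assumes the positive root only. The equation t^2 = 9 actually has two solutions: t = 3 and t = -3. The proof silently assumes t > 0 without justification, then uses this assumption to conclude t > 0, which is circular. The counterexample t = -3 shows the claim is false.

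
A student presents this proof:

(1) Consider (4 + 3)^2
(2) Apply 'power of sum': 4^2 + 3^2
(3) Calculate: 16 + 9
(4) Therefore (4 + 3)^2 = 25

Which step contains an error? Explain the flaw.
Step 2: Apply 'power of sum': 4^2 + 3^2

Step 2 incorrectly applies a non-existent rule '(a+b)^n = a^n + b^n'. This is false in general. The correct expansion uses the binomial theorem. The actual value is (4 + 3)^2 = 7^2 = 49, not 25.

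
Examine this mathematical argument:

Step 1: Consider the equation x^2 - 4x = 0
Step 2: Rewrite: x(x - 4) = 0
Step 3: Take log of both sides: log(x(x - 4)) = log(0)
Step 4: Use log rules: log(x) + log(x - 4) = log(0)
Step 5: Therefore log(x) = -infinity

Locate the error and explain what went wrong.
Step 3: Take log of both sides: log(x(x - 4)) = log(0)

Step 3 takes the logarithm of both sides, resulting in log(0) on the right side. The logarithm is only defined for positive numbers; log(0) is undefined (approaches negative infinity). This operation is invalid.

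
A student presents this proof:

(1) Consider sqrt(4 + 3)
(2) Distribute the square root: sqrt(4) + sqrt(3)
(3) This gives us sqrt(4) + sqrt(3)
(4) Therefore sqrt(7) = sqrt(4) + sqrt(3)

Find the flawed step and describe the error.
Step 2: Distribute the square root: sqrt(4) + sqrt(3)

Step 2 incorrectly 'distributes' the square root over addition. The square root function does not distribute: sqrt(a + b) ≠ sqrt(a) + sqrt(b). In fact, sqrt(4 + 3) = sqrt(7) ≈ 2.6458, while sqrt(4) + sqrt(3) ≈ 3.7321.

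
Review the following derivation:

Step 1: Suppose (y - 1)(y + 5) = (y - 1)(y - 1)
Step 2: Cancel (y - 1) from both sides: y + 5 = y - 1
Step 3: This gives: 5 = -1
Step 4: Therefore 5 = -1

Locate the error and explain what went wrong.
Step 2: Cancel (y - 1) from both sides: y + 5 = y - 1

Step 2 cancels (y - 1) from both sides. This is only valid if (y - 1) ≠ 0, i.e., y ≠ 1. When y = 1, both sides equal zero regardless of the other factors. The correct approach requires considering y = 1 as a separate case.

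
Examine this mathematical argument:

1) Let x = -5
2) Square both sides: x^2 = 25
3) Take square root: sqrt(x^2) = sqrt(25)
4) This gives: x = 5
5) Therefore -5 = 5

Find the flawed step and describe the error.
Step 4: This gives: x = 5

Step 4 incorrectly states that sqrt(x^2) = x. The correct identity is sqrt(x^2) = |x|. Since x = -5 < 0, we have sqrt(x^2) = |-5| = 5, not x = -5.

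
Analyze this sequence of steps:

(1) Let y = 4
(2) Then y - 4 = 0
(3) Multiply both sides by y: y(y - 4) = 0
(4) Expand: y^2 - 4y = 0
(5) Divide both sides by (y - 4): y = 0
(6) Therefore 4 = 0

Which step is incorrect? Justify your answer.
Step 5: Divide both sides by (y - 4): y = 0

Step 5 divides both sides by (y - 4). However, since y = 4, we have (y - 4) = 0. Division by zero is undefined, making this step invalid.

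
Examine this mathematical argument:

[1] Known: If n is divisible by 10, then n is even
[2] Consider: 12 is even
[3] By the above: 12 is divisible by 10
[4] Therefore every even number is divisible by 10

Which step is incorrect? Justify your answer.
Step 3: By the above: 12 is divisible by 10

Step 3 commits the fallacy of affirming the consequent. The known fact 'divisible by 10 → even' does NOT imply 'even → divisible by 10'. That would be the converse, which is false. For example, 12 is even but 12 ÷ 10 = 1.20, which is not an integer.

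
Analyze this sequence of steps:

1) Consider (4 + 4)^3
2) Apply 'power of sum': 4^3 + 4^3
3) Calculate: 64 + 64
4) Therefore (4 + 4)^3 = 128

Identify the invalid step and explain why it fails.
Step 2: Apply 'power of sum': 4^3 + 4^3

Step 2 incorrectly applies a non-existent rule '(a+b)^n = a^n + b^n'. This is false in general. The correct expansion uses the binomial theorem. The actual value is (4 + 4)^3 = 8^3 = 512, not 128.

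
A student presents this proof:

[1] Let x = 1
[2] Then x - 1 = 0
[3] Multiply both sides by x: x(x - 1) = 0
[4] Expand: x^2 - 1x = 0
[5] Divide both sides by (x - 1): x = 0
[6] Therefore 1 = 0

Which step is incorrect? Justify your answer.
Step 5: Divide both sides by (x - 1): x = 0

Step 5 divides both sides by (x - 1). However, since x = 1, we have (x - 1) = 0. Division by zero is undefined, making this step invalid.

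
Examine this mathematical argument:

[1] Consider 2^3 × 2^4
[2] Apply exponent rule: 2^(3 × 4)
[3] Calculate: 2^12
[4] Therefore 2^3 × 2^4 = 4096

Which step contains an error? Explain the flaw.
Step 2: Apply exponent rule: 2^(3 × 4)

Step 2 incorrectly states that a^b × a^c = a^(b×c). The correct rule is a^b × a^c = a^(b+c). The actual value is 2^3 × 2^4 = 2^7 = 128, not 2^12 = 4096.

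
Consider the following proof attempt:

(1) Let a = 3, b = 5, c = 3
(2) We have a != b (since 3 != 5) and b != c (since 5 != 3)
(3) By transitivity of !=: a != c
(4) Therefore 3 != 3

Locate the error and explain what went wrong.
Step 3: By transitivity of !=: a != c

Step 3 incorrectly applies transitivity to the '!=' relation. Transitivity states: if a R b and b R c, then a R c. However, '!=' is not transitive. Counterexample: 3 != 5 and 5 != 3, but 3 = 3 (both equal 3). Transitivity holds for relations like <, <=, =, but not for !=.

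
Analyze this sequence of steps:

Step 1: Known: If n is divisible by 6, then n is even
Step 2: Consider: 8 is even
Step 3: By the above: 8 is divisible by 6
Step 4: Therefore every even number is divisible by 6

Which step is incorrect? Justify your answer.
Step 3: By the above: 8 is divisible by 6

Step 3 commits the fallacy of affirming the consequent. The known fact 'divisible by 6 → even' does NOT imply 'even → divisible by 6'. That would be the converse, which is false. For example, 8 is even but 8 ÷ 6 = 1.33, which is not an integer.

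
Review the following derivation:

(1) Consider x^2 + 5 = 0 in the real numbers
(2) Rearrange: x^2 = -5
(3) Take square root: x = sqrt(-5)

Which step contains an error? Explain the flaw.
Step 3: Take square root: x = sqrt(-5)

Step 3 takes the square root of -5, which is negative. In the real number system, the square root of a negative number is undefined. The equation x^2 + 5 = 0 has no real solutions. Square roots of negative numbers only exist in the complex numbers.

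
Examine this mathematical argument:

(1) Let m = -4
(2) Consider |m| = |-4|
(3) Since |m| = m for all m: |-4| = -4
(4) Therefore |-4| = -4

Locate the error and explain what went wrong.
Step 3: Since |m| = m for all m: |-4| = -4

Step 3 incorrectly states that |m| = m for all m. The correct definition is |m| = m when m >= 0, and |m| = -m when m < 0. Since -4 < 0, we have |-4| = -(-4) = 4, not -4.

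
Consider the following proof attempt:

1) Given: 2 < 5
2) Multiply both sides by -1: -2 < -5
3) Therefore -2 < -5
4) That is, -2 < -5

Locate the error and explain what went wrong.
Step 2: Multiply both sides by -1: -2 < -5

Step 2 multiplies both sides by -1 but fails to reverse the inequality sign. When multiplying (or dividing) an inequality by a negative number, the direction must be reversed. Since 2 < 5, we should get -2 > -5, i.e., -2 > -5.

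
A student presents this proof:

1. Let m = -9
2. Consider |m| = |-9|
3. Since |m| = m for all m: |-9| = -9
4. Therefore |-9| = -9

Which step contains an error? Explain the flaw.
Step 3: Since |m| = m for all m: |-9| = -9

Step 3 incorrectly states that |m| = m for all m. The correct definition is |m| = m when m >= 0, and |m| = -m when m < 0. Since -9 < 0, we have |-9| = -(-9) = 9, not -9.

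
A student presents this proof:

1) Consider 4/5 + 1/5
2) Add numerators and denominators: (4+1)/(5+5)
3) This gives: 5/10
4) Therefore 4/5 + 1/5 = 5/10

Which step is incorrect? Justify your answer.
Step 2: Add numerators and denominators: (4+1)/(5+5)

Step 2 incorrectly adds fractions by separately adding numerators and denominators. This is wrong. The correct method requires a common denominator: 4/5 + 1/5 = (4×5 + 1×5)/(5×5) = 25/25 = 1. The method used gives 5/10, which is different.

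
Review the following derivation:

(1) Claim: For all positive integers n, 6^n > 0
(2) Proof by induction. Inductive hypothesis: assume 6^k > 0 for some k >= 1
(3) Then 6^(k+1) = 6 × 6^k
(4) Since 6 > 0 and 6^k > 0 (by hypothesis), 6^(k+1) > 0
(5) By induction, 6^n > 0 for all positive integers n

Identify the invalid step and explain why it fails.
Step 5: By induction, 6^n > 0 for all positive integers n

Step 5 concludes the proof by induction, but no base case was ever established. A valid induction proof requires: (1) a base case proving 6^1 > 0, and (2) an inductive step showing IF 6^k > 0 THEN 6^(k+1) > 0. Steps 2-4 correctly establish the inductive step, but without the base case the conclusion in step 5 does not follow.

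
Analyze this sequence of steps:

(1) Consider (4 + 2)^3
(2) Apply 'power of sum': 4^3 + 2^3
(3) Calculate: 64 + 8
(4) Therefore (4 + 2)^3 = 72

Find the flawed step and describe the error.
Step 2: Apply 'power of sum': 4^3 + 2^3

Step 2 incorrectly applies a non-existent rule '(a+b)^n = a^n + b^n'. This is false in general. The correct expansion uses the binomial theorem. The actual value is (4 + 2)^3 = 6^3 = 216, not 72.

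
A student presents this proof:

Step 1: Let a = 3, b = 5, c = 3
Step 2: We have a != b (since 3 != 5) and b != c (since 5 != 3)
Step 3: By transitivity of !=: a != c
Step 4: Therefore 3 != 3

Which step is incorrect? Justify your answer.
Step 3: By transitivity of !=: a != c

Step 3 incorrectly applies transitivity to the '!=' relation. Transitivity states: if a R b and b R c, then a R c. However, '!=' is not transitive. Counterexample: 3 != 5 and 5 != 3, but 3 = 3 (both equal 3). Transitivity holds for relations like <, <=, =, but not for !=.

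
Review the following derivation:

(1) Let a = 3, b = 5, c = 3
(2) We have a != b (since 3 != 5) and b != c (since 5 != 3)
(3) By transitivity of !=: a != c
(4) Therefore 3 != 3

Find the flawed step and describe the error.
Step 3: By transitivity of !=: a != c

Step 3 incorrectly applies transitivity to the '!=' relation. Transitivity states: if a R b and b R c, then a R c. However, '!=' is not transitive. Counterexample: 3 != 5 and 5 != 3, but 3 = 3 (both equal 3). Transitivity holds for relations like <, <=, =, but not for !=.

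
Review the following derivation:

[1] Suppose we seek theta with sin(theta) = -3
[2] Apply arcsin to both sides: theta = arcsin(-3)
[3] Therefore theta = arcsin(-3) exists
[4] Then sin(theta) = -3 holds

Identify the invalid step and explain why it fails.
Step 2: Apply arcsin to both sides: theta = arcsin(-3)

Step 2 applies arcsin to -3. However, arcsin(x) is only defined for x in [-1, 1] because sin(theta) can only produce values in that range. Since |-3| > 1, arcsin(-3) is undefined. There is no angle whose sine equals -3.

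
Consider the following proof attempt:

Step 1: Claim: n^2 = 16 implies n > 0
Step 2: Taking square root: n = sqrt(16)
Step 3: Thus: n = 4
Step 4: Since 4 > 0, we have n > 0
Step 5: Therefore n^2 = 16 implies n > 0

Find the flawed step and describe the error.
Step 2: Taking square root: n = sqrt(16)

Step 2 takes the square root and assumes the positive root only. The equation n^2 = 16 actually has two solutions: n = 4 and n = -4. The proof silently assumes n > 0 without justification, then uses this assumption to conclude n > 0, which is circular. The counterexample n = -4 shows the claim is false.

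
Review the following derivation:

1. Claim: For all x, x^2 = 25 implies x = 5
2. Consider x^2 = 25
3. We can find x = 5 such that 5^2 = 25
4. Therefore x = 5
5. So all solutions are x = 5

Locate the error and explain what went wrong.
Step 4: Therefore x = 5

Step 4 incorrectly concludes that x = 5 is the only solution. The proof shows that x = 5 is A solution (existence), but does not show it is the ONLY solution (uniqueness). In fact, x = -5 is also a solution since (-5)^2 = 25. Finding one solution doesn't prove there are no others.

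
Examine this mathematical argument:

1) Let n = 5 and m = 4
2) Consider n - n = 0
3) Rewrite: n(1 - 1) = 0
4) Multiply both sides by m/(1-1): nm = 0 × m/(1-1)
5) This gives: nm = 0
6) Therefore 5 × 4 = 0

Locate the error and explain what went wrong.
Step 4: Multiply both sides by m/(1-1): nm = 0 × m/(1-1)

Step 4 multiplies both sides by m/(1-1). However, 1-1 = 0, so this is multiplication by m/0, which is undefined. We cannot multiply by an undefined expression.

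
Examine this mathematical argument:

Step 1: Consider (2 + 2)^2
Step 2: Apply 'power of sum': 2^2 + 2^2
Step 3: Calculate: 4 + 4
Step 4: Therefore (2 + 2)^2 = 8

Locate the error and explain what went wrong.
Step 2: Apply 'power of sum': 2^2 + 2^2

Step 2 incorrectly applies a non-existent rule '(a+b)^n = a^n + b^n'. This is false in general. The correct expansion uses the binomial theorem. The actual value is (2 + 2)^2 = 4^2 = 16, not 8.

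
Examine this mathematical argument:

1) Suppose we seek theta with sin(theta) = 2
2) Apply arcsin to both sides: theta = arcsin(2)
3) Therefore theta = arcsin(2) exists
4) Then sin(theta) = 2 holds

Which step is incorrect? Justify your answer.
Step 2: Apply arcsin to both sides: theta = arcsin(2)

Step 2 applies arcsin to 2. However, arcsin(x) is only defined for x in [-1, 1] because sin(theta) can only produce values in that range. Since |2| > 1, arcsin(2) is undefined. There is no angle whose sine equals 2.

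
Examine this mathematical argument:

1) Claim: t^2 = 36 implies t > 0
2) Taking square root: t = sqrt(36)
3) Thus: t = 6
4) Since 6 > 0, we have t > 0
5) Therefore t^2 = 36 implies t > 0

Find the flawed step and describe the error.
Step 2: Taking square root: t = sqrt(36)

Step 2 takes the square root and assumes the positive root only. The equation t^2 = 36 actually has two solutions: t = 6 and t = -6. The proof silently assumes t > 0 without justification, then uses this assumption to conclude t > 0, which is circular. The counterexample t = -6 shows the claim is false.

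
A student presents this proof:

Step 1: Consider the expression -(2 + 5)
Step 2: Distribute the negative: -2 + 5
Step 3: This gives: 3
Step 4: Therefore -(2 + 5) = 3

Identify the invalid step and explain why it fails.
Step 2: Distribute the negative: -2 + 5

Step 2 incorrectly distributes the negative sign. The correct distribution is -(2 + 5) = -2 - 5 = -7. The negative must be applied to both terms, not just the first. The error treats -(2 + 5) as -2 + 5, which equals 3 instead of -7.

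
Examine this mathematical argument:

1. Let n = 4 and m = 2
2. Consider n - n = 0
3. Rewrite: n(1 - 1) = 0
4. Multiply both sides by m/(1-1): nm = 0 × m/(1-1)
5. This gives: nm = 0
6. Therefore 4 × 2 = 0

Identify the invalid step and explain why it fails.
Step 4: Multiply both sides by m/(1-1): nm = 0 × m/(1-1)

Step 4 multiplies both sides by m/(1-1). However, 1-1 = 0, so this is multiplication by m/0, which is undefined. We cannot multiply by an undefined expression.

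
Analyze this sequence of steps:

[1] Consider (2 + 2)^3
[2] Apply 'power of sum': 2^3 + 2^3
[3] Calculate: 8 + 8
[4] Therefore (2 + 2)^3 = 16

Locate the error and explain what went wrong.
Step 2: Apply 'power of sum': 2^3 + 2^3

Step 2 incorrectly applies a non-existent rule '(a+b)^n = a^n + b^n'. This is false in general. The correct expansion uses the binomial theorem. The actual value is (2 + 2)^3 = 4^3 = 64, not 16.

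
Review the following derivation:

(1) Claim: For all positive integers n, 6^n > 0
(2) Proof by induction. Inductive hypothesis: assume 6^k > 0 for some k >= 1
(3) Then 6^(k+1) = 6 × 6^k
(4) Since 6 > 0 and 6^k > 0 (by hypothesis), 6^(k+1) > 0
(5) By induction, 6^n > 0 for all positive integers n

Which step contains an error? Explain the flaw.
Step 5: By induction, 6^n > 0 for all positive integers n

Step 5 concludes the proof by induction, but no base case was ever established. A valid induction proof requires: (1) a base case proving 6^1 > 0, and (2) an inductive step showing IF 6^k > 0 THEN 6^(k+1) > 0. Steps 2-4 correctly establish the inductive step, but without the base case the conclusion in step 5 does not follow.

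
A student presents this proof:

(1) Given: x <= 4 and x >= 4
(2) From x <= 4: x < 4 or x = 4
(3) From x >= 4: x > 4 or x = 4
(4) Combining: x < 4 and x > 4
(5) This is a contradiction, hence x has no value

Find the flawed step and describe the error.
Step 4: Combining: x < 4 and x > 4

Step 4 incorrectly combines the conditions. From x <= 4 and x >= 4, the intersection is x = 4. The error treats the 'or' cases as 'and' requirements. The correct conclusion is that x = 4 is the unique solution, not that no solution exists.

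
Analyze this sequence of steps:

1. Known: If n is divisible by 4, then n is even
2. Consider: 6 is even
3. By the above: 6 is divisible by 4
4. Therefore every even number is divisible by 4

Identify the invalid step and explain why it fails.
Step 3: By the above: 6 is divisible by 4

Step 3 commits the fallacy of affirming the consequent. The known fact 'divisible by 4 → even' does NOT imply 'even → divisible by 4'. That would be the converse, which is false. For example, 6 is even but 6 ÷ 4 = 1.50, which is not an integer.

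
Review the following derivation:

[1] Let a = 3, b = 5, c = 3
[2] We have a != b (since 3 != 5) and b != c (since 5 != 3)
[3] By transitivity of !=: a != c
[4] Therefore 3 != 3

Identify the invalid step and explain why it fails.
Step 3: By transitivity of !=: a != c

Step 3 incorrectly applies transitivity to the '!=' relation. Transitivity states: if a R b and b R c, then a R c. However, '!=' is not transitive. Counterexample: 3 != 5 and 5 != 3, but 3 = 3 (both equal 3). Transitivity holds for relations like <, <=, =, but not for !=.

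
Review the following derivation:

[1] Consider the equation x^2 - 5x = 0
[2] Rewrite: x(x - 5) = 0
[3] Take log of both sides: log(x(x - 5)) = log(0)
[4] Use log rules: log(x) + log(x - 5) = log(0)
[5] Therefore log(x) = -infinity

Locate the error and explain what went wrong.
Step 3: Take log of both sides: log(x(x - 5)) = log(0)

Step 3 takes the logarithm of both sides, resulting in log(0) on the right side. The logarithm is only defined for positive numbers; log(0) is undefined (approaches negative infinity). This operation is invalid.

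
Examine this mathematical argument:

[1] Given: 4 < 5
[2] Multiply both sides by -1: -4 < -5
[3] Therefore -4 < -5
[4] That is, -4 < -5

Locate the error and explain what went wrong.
Step 2: Multiply both sides by -1: -4 < -5

Step 2 multiplies both sides by -1 but fails to reverse the inequality sign. When multiplying (or dividing) an inequality by a negative number, the direction must be reversed. Since 4 < 5, we should get -4 > -5, i.e., -4 > -5.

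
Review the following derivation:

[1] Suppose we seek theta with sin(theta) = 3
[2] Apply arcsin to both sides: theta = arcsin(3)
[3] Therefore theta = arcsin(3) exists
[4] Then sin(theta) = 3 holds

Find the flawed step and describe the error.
Step 2: Apply arcsin to both sides: theta = arcsin(3)

Step 2 applies arcsin to 3. However, arcsin(x) is only defined for x in [-1, 1] because sin(theta) can only produce values in that range. Since |3| > 1, arcsin(3) is undefined. There is no angle whose sine equals 3.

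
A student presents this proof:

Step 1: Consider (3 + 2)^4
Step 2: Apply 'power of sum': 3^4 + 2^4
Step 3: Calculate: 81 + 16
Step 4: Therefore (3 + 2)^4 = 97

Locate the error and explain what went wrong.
Step 2: Apply 'power of sum': 3^4 + 2^4

Step 2 incorrectly applies a non-existent rule '(a+b)^n = a^n + b^n'. This is false in general. The correct expansion uses the binomial theorem. The actual value is (3 + 2)^4 = 5^4 = 625, not 97.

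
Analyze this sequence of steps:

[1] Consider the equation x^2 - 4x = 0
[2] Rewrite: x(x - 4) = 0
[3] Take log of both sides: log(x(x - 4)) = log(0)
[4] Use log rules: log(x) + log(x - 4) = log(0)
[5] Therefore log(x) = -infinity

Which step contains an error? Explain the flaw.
Step 3: Take log of both sides: log(x(x - 4)) = log(0)

Step 3 takes the logarithm of both sides, resulting in log(0) on the right side. The logarithm is only defined for positive numbers; log(0) is undefined (approaches negative infinity). This operation is invalid.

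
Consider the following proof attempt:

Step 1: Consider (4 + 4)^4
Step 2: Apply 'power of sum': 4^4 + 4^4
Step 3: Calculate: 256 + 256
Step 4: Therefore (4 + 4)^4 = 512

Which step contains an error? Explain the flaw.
Step 2: Apply 'power of sum': 4^4 + 4^4

Step 2 incorrectly applies a non-existent rule '(a+b)^n = a^n + b^n'. This is false in general. The correct expansion uses the binomial theorem. The actual value is (4 + 4)^4 = 8^4 = 4096, not 512.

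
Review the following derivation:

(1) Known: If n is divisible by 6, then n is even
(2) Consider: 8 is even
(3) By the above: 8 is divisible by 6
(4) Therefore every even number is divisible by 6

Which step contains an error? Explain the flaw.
Step 3: By the above: 8 is divisible by 6

Step 3 commits the fallacy of affirming the consequent. The known fact 'divisible by 6 → even' does NOT imply 'even → divisible by 6'. That would be the converse, which is false. For example, 8 is even but 8 ÷ 6 = 1.33, which is not an integer.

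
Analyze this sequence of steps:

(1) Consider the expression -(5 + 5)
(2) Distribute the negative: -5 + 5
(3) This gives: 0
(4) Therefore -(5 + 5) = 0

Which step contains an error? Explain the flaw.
Step 2: Distribute the negative: -5 + 5

Step 2 incorrectly distributes the negative sign. The correct distribution is -(5 + 5) = -5 - 5 = -10. The negative must be applied to both terms, not just the first. The error treats -(5 + 5) as -5 + 5, which equals 0 instead of -10.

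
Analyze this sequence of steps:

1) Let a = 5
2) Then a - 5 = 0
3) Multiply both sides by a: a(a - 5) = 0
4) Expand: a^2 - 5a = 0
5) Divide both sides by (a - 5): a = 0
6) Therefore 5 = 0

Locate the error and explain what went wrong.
Step 5: Divide both sides by (a - 5): a = 0

Step 5 divides both sides by (a - 5). However, since a = 5, we have (a - 5) = 0. Division by zero is undefined, making this step invalid.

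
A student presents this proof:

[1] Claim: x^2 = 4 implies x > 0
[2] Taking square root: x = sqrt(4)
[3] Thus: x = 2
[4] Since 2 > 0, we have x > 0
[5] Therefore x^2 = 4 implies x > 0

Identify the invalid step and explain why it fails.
Step 2: Taking square root: x = sqrt(4)

Step 2 takes the square root and assumes the positive root only. The equation x^2 = 4 actually has two solutions: x = 2 and x = -2. The proof silently assumes x > 0 without justification, then uses this assumption to conclude x > 0, which is circular. The counterexample x = -2 shows the claim is false.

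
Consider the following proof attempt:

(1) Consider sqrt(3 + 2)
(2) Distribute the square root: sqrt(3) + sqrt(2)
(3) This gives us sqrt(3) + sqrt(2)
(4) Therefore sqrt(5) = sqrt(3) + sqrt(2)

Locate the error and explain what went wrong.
Step 2: Distribute the square root: sqrt(3) + sqrt(2)

Step 2 incorrectly 'distributes' the square root over addition. The square root function does not distribute: sqrt(a + b) ≠ sqrt(a) + sqrt(b). In fact, sqrt(3 + 2) = sqrt(5) ≈ 2.2361, while sqrt(3) + sqrt(2) ≈ 3.1463.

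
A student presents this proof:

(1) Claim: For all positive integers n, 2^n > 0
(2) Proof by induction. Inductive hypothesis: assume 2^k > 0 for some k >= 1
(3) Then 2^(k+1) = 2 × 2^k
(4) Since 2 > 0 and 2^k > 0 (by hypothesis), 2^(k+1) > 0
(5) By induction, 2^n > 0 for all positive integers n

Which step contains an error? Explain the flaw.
Step 5: By induction, 2^n > 0 for all positive integers n

Step 5 concludes the proof by induction, but no base case was ever established. A valid induction proof requires: (1) a base case proving 2^1 > 0, and (2) an inductive step showing IF 2^k > 0 THEN 2^(k+1) > 0. Steps 2-4 correctly establish the inductive step, but without the base case the conclusion in step 5 does not follow.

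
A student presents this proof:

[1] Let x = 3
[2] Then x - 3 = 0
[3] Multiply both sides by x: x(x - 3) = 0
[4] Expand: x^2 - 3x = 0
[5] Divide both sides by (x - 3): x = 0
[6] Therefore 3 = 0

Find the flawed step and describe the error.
Step 5: Divide both sides by (x - 3): x = 0

Step 5 divides both sides by (x - 3). However, since x = 3, we have (x - 3) = 0. Division by zero is undefined, making this step invalid.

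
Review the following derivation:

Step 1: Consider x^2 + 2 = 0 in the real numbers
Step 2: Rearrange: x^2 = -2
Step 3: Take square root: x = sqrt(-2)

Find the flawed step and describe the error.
Step 3: Take square root: x = sqrt(-2)

Step 3 takes the square root of -2, which is negative. In the real number system, the square root of a negative number is undefined. The equation x^2 + 2 = 0 has no real solutions. Square roots of negative numbers only exist in the complex numbers.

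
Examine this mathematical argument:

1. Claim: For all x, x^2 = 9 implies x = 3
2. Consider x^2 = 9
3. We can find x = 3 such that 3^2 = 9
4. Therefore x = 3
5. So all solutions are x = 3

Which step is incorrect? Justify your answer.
Step 4: Therefore x = 3

Step 4 incorrectly concludes that x = 3 is the only solution. The proof shows that x = 3 is A solution (existence), but does not show it is the ONLY solution (uniqueness). In fact, x = -3 is also a solution since (-3)^2 = 9. Finding one solution doesn't prove there are no others.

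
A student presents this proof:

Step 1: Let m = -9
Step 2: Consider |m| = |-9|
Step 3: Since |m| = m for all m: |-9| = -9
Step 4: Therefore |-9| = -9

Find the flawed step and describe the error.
Step 3: Since |m| = m for all m: |-9| = -9

Step 3 incorrectly states that |m| = m for all m. The correct definition is |m| = m when m >= 0, and |m| = -m when m < 0. Since -9 < 0, we have |-9| = -(-9) = 9, not -9.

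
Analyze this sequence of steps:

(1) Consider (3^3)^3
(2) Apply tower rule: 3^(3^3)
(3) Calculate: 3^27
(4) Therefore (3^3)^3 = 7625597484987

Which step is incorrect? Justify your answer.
Step 2: Apply tower rule: 3^(3^3)

Step 2 incorrectly states that (a^b)^c = a^(b^c). The correct rule is (a^b)^c = a^(b×c). The actual value is (3^3)^3 = 3^9 = 19683, not 3^27 = 7625597484987.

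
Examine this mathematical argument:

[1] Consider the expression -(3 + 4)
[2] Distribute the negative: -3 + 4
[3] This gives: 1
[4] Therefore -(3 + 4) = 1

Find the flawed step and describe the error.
Step 2: Distribute the negative: -3 + 4

Step 2 incorrectly distributes the negative sign. The correct distribution is -(3 + 4) = -3 - 4 = -7. The negative must be applied to both terms, not just the first. The error treats -(3 + 4) as -3 + 4, which equals 1 instead of -7.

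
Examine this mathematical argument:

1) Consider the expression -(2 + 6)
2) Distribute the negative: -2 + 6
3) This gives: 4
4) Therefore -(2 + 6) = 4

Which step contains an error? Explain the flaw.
Step 2: Distribute the negative: -2 + 6

Step 2 incorrectly distributes the negative sign. The correct distribution is -(2 + 6) = -2 - 6 = -8. The negative must be applied to both terms, not just the first. The error treats -(2 + 6) as -2 + 6, which equals 4 instead of -8.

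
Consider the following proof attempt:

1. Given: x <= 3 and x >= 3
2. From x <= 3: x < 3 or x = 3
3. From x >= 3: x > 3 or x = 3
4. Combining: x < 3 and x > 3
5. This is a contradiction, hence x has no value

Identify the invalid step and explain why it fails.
Step 4: Combining: x < 3 and x > 3

Step 4 incorrectly combines the conditions. From x <= 3 and x >= 3, the intersection is x = 3. The error treats the 'or' cases as 'and' requirements. The correct conclusion is that x = 3 is the unique solution, not that no solution exists.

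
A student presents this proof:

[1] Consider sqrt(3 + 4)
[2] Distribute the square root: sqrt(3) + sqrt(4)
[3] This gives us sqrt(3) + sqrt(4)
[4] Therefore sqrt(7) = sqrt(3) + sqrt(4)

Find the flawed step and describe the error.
Step 2: Distribute the square root: sqrt(3) + sqrt(4)

Step 2 incorrectly 'distributes' the square root over addition. The square root function does not distribute: sqrt(a + b) ≠ sqrt(a) + sqrt(b). In fact, sqrt(3 + 4) = sqrt(7) ≈ 2.6458, while sqrt(3) + sqrt(4) ≈ 3.7321.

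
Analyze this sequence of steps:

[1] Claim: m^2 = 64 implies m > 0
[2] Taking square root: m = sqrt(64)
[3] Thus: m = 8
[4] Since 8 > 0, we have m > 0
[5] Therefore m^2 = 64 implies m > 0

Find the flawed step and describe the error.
Step 2: Taking square root: m = sqrt(64)

Step 2 takes the square root and assumes the positive root only. The equation m^2 = 64 actually has two solutions: m = 8 and m = -8. The proof silently assumes m > 0 without justification, then uses this assumption to conclude m > 0, which is circular. The counterexample m = -8 shows the claim is false.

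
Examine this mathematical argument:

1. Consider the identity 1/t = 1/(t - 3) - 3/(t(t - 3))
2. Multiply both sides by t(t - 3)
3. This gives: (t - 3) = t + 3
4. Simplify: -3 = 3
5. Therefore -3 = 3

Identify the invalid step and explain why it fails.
Step 3: This gives: (t - 3) = t + 3

Step 3 makes a sign error when clearing denominators. Multiplying -3/(t(t - 3)) by t(t - 3) gives -3, not +3. The correct result is (t - 3) = t - 3, which is trivially true, not (t - 3) = t + 3. (Step 1 is a valid identity: 1/(t - 3) - 3/(t(t - 3)) = (t - 3)/(t(t - 3)) = 1/t.)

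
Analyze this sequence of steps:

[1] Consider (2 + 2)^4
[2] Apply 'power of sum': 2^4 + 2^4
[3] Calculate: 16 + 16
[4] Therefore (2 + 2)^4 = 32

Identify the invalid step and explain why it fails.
Step 2: Apply 'power of sum': 2^4 + 2^4

Step 2 incorrectly applies a non-existent rule '(a+b)^n = a^n + b^n'. This is false in general. The correct expansion uses the binomial theorem. The actual value is (2 + 2)^4 = 4^4 = 256, not 32.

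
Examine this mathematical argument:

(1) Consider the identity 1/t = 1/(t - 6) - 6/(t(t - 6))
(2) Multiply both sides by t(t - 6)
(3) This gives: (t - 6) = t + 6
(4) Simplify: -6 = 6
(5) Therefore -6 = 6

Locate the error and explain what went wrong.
Step 3: This gives: (t - 6) = t + 6

Step 3 makes a sign error when clearing denominators. Multiplying -6/(t(t - 6)) by t(t - 6) gives -6, not +6. The correct result is (t - 6) = t - 6, which is trivially true, not (t - 6) = t + 6. (Step 1 is a valid identity: 1/(t - 6) - 6/(t(t - 6)) = (t - 6)/(t(t - 6)) = 1/t.)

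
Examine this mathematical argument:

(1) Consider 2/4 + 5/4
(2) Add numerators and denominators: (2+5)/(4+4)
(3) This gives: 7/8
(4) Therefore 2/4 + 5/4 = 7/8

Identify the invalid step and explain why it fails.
Step 2: Add numerators and denominators: (2+5)/(4+4)

Step 2 incorrectly adds fractions by separately adding numerators and denominators. This is wrong. The correct method requires a common denominator: 2/4 + 5/4 = (2×4 + 5×4)/(4×4) = 28/16 = 7/4. The method used gives 7/8, which is different.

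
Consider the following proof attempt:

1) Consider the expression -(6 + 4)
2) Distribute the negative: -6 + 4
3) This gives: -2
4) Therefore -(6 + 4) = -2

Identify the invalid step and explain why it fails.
Step 2: Distribute the negative: -6 + 4

Step 2 incorrectly distributes the negative sign. The correct distribution is -(6 + 4) = -6 - 4 = -10. The negative must be applied to both terms, not just the first. The error treats -(6 + 4) as -6 + 4, which equals -2 instead of -10.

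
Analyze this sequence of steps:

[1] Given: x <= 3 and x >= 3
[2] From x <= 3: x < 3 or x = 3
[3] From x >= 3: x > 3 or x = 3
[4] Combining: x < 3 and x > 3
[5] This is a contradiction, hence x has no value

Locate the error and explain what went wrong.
Step 4: Combining: x < 3 and x > 3

Step 4 incorrectly combines the conditions. From x <= 3 and x >= 3, the intersection is x = 3. The error treats the 'or' cases as 'and' requirements. The correct conclusion is that x = 3 is the unique solution, not that no solution exists.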